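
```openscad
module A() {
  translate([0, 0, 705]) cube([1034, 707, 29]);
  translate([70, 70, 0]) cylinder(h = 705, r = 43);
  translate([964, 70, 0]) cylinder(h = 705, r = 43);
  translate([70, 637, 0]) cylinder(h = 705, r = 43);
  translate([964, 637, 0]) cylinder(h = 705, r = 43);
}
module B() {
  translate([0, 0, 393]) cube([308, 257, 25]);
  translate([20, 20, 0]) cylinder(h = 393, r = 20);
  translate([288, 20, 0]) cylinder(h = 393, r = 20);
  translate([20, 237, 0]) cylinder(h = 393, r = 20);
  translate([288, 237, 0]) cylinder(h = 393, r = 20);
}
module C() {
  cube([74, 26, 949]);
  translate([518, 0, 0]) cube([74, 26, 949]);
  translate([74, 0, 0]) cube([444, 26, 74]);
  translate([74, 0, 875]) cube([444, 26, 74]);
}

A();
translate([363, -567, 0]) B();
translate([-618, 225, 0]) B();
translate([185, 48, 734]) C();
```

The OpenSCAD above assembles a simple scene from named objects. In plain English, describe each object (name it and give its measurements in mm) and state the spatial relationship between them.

A is a table with a 1034×707 mm rectangular top, 29 mm thick, top surface at z = 734 mm, supported by four round legs of 86 mm diameter, each leg's bounding box inset 27 mm from the nearest pair of top edges, running from the floor.

B is a simple wooden stool: a rectangular seat 308 mm (x) by 257 mm (y), 25 mm thick, top face at z = 418 mm, on four round legs, each 40 mm in diameter. The legs rest on z = 0, each leg's axis is inset half a diameter from the nearest pair of seat edges (so the leg's bounding box is flush with the corner).

C is a rectangular picture frame lying in the x–z plane (depth along y). The opening is 444 mm wide (x) by 801 mm tall (z), surrounded by a border 74 mm wide on all four sides. The frame is 26 mm deep and is made of two full-height vertical stiles with two horizontal rails fitted between them.

Two stools sit around the table at the −y, −x sides. The picture frame is on top of the table.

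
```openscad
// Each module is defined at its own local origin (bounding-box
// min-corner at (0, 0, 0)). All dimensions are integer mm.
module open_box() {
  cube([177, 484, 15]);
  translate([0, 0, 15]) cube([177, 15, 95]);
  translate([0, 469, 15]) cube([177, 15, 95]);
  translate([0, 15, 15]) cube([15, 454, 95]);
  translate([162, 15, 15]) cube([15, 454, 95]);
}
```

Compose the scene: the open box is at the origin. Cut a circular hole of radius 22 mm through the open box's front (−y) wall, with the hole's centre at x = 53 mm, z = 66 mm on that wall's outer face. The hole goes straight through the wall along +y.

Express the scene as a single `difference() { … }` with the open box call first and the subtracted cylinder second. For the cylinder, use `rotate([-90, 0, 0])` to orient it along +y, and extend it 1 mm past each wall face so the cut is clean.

difference() {
  open_box();
  translate([53, -1, 66]) rotate([-90, 0, 0]) cylinder(h = 17, r = 22);
}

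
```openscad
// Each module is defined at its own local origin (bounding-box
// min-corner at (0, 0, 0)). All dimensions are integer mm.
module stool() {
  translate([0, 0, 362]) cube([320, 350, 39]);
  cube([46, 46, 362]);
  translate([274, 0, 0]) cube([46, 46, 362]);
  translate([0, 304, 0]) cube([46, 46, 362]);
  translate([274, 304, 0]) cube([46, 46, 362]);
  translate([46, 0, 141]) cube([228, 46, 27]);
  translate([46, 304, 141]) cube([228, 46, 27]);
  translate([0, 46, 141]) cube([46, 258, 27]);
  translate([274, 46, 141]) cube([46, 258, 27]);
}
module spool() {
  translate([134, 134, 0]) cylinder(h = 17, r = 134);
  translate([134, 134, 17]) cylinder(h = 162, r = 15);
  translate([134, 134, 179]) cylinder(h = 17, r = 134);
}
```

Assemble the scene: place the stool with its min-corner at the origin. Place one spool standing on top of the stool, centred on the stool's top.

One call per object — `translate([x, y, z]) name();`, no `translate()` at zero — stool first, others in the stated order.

stool();
translate([26, 41, 401]) spool();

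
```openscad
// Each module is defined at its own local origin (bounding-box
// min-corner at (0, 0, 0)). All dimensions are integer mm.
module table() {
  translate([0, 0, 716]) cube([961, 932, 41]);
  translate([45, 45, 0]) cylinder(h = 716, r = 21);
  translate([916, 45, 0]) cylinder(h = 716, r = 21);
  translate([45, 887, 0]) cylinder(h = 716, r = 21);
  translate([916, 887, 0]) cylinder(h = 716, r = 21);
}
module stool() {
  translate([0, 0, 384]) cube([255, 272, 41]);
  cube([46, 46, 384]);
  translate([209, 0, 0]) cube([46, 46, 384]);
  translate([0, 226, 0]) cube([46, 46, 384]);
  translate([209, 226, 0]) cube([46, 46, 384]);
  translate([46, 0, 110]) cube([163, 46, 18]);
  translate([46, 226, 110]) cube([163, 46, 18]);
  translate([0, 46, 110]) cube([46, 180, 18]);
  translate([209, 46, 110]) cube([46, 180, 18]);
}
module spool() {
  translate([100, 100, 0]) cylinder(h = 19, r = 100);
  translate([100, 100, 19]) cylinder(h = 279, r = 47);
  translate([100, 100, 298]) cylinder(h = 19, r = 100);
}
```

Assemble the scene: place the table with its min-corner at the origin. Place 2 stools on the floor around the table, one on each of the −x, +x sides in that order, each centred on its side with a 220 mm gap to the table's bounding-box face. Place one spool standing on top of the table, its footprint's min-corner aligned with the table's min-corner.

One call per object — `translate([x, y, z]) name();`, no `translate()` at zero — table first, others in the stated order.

table();
translate([-475, 330, 0]) stool();
translate([1181, 330, 0]) stool();
translate([0, 0, 757]) spool();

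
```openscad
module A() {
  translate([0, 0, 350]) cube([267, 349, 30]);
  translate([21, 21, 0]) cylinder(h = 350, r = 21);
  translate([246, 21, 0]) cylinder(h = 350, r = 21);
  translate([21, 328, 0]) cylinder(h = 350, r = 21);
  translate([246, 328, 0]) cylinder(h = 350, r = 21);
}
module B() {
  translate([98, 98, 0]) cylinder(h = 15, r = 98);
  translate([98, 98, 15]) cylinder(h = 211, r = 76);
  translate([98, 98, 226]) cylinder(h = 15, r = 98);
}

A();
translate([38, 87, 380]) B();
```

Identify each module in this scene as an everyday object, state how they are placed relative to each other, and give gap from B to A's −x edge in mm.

The spool's min-x is at 38; the stool's min-x is 0; gap = 38 mm.

A is a stool. B is a spool. The spool is on top of the stool. The gap from the spool to the stool's −x edge is 38 mm.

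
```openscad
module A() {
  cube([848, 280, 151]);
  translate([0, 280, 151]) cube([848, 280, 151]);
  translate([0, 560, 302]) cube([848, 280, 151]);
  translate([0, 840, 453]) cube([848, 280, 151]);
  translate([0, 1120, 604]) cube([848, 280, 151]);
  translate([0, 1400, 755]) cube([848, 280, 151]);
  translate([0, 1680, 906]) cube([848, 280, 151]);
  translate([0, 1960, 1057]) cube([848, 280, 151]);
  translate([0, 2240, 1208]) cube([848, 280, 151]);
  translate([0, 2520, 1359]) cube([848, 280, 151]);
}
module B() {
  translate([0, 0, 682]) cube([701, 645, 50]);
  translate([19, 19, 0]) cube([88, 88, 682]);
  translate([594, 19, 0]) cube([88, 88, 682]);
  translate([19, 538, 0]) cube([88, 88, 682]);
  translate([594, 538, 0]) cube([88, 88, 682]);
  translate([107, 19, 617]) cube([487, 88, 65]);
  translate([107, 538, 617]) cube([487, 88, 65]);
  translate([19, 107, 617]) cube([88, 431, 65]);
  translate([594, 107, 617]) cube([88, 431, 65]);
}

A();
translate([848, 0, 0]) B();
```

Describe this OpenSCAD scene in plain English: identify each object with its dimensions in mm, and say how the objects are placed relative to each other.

A is a run of 10 identical solid stair steps. Each tread is 848×280 mm and each step block is 151 mm high. Step 1 rests on the floor; step k is offset from step 1 by (k−1)×280 mm in y and (k−1)×151 mm in z.

B is a rectangular dining table. The top is 701×645×50 mm with its upper surface at z = 732 mm. It stands on four 88×88 mm square legs, each inset 19 mm from the nearest pair of top edges, running from the floor to the underside of the top. Four apron rails, 88 mm thick and 65 mm tall, run between adjacent legs with their top edges flush with the underside of the top and their outer faces flush with the legs' outer faces.

The table is against the staircase's +x side, with their −y faces flush.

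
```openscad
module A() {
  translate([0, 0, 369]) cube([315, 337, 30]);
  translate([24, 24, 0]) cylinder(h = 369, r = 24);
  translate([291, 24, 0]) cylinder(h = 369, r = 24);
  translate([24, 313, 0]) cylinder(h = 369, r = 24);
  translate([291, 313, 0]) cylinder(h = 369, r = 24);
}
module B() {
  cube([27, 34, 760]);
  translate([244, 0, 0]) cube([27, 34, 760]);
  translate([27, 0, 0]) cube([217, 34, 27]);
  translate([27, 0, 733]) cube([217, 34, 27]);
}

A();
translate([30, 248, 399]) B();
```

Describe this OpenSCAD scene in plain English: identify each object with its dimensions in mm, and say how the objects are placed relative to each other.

A is a simple wooden stool: a rectangular seat 315 mm (x) by 337 mm (y), 30 mm thick, top face at z = 399 mm, on four round legs, each 48 mm in diameter. The legs rest on z = 0, each leg's axis is inset half a diameter from the nearest pair of seat edges (so the leg's bounding box is flush with the corner).

B is a picture frame with a 217×706 mm rectangular opening (x by z) and a uniform 27 mm border on every side. Frame depth is 34 mm along y. It is built from two vertical stiles running the full outside height and two horizontal rails spanning the gap between the stiles.

The picture frame is on top of the stool.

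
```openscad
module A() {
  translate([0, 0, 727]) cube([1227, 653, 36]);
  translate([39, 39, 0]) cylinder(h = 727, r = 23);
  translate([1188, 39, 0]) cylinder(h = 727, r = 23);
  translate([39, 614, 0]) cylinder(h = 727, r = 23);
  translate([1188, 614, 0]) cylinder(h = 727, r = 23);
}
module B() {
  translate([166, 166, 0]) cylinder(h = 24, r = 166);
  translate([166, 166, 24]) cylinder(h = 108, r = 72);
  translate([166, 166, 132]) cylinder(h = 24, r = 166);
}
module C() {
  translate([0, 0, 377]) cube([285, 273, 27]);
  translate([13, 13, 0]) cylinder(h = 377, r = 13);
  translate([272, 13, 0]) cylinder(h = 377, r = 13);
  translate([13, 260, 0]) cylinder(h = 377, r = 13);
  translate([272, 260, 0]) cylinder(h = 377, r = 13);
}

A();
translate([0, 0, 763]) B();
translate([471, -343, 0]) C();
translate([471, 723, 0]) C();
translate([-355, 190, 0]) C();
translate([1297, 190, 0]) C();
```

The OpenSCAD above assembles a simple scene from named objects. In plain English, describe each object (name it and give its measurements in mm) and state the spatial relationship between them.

A is a table: top 1227 mm (x) × 653 mm (y), 36 mm thick, upper face at z = 763 mm, on four round legs of 46 mm diameter, each leg's bounding box inset 16 mm from the nearest pair of top edges, running from z = 0 to the bottom of the top.

B is a spool: two coaxial disc flanges of radius 166 mm and thickness 24 mm, joined by a core cylinder of radius 72 mm and height 108 mm. The lower flange rests on z = 0 and the three cylinders share a vertical axis.

C is a four-legged stool. The seat is a 285×273×27 mm slab whose top surface is at z = 404 mm; four round legs, each 26 mm in diameter, run from the floor (z = 0) to the underside of the seat, each leg's axis is inset half a diameter from the nearest pair of seat edges (so the leg's bounding box is flush with the corner).

The spool is on top of the table. Four stools sit around the table at the −y, +y, −x, +x sides.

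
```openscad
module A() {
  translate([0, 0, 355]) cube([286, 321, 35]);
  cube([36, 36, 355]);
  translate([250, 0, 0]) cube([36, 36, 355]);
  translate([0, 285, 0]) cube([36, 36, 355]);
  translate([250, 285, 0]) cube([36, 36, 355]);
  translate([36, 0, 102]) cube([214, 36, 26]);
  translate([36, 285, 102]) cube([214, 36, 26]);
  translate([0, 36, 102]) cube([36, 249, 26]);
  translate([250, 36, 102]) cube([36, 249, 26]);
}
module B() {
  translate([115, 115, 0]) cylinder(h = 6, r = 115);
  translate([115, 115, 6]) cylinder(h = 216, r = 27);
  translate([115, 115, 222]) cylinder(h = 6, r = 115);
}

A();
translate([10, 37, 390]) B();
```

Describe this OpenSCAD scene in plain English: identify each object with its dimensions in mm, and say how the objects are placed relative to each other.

A is a four-legged stool. The seat is 286×321 mm, 35 mm thick, top at z = 390 mm. It stands on four square legs, each 36×36 mm in cross-section, from z = 0 to the seat underside, each flush with a corner of the seat. Four stretchers, 36 mm wide and 26 mm tall, connect adjacent legs with their undersides at z = 102 mm, each running between the inner faces of the legs it joins and aligned with the legs' outer faces on the other axis.

B is a spool: two coaxial disc flanges of radius 115 mm and thickness 6 mm, joined by a core cylinder of radius 27 mm and height 216 mm. The lower flange rests on z = 0 and the three cylinders share a vertical axis.

The spool is on top of the stool.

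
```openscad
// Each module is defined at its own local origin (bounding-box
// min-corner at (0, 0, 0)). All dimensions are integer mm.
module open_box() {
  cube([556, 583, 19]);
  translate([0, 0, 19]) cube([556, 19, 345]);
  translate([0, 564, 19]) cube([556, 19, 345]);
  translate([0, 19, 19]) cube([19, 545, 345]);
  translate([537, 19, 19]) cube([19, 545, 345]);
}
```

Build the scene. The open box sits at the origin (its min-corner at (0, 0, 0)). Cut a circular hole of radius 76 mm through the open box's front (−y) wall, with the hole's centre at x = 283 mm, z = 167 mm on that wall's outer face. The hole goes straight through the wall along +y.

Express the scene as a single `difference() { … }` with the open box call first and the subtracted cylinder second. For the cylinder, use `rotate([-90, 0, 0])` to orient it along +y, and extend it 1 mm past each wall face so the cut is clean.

difference() {
  open_box();
  translate([283, -1, 167]) rotate([-90, 0, 0]) cylinder(h = 21, r = 76);
}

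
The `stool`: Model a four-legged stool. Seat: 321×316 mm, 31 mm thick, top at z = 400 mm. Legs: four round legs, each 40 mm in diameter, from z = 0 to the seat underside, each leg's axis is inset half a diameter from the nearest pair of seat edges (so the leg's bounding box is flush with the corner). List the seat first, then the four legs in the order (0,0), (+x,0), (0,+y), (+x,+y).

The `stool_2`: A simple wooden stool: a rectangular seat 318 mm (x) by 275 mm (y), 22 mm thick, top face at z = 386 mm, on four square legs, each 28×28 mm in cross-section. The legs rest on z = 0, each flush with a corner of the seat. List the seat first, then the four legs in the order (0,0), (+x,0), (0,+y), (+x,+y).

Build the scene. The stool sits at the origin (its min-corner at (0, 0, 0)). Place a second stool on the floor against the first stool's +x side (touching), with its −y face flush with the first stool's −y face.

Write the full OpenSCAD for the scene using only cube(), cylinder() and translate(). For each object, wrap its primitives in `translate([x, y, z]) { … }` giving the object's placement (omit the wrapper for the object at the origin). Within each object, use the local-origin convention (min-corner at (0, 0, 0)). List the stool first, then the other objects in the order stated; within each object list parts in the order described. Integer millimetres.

translate([0, 0, 369]) cube([321, 316, 31]);
translate([20, 20, 0]) cylinder(h = 369, r = 20);
translate([301, 20, 0]) cylinder(h = 369, r = 20);
translate([20, 296, 0]) cylinder(h = 369, r = 20);
translate([301, 296, 0]) cylinder(h = 369, r = 20);
translate([321, 0, 0]) {
  translate([0, 0, 364]) cube([318, 275, 22]);
  cube([28, 28, 364]);
  translate([290, 0, 0]) cube([28, 28, 364]);
  translate([0, 247, 0]) cube([28, 28, 364]);
  translate([290, 247, 0]) cube([28, 28, 364]);
}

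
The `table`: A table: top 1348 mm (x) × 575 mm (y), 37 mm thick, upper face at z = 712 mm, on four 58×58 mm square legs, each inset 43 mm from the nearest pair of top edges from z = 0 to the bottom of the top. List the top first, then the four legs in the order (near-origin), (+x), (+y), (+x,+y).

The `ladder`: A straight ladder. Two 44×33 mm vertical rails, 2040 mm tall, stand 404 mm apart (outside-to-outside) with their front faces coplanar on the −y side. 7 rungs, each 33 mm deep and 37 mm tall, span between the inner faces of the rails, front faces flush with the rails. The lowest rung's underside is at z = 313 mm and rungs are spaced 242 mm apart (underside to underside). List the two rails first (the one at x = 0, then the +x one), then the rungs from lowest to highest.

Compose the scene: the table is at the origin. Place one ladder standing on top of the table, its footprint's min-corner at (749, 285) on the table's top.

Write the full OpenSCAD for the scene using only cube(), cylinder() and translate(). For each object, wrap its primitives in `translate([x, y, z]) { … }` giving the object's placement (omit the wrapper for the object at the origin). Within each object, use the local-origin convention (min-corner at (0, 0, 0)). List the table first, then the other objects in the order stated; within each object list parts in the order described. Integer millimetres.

translate([0, 0, 675]) cube([1348, 575, 37]);
translate([43, 43, 0]) cube([58, 58, 675]);
translate([1247, 43, 0]) cube([58, 58, 675]);
translate([43, 474, 0]) cube([58, 58, 675]);
translate([1247, 474, 0]) cube([58, 58, 675]);
translate([749, 285, 712]) {
  cube([44, 33, 2040]);
  translate([360, 0, 0]) cube([44, 33, 2040]);
  translate([44, 0, 313]) cube([316, 33, 37]);
  translate([44, 0, 555]) cube([316, 33, 37]);
  translate([44, 0, 797]) cube([316, 33, 37]);
  translate([44, 0, 1039]) cube([316, 33, 37]);
  translate([44, 0, 1281]) cube([316, 33, 37]);
  translate([44, 0, 1523]) cube([316, 33, 37]);
  translate([44, 0, 1765]) cube([316, 33, 37]);
}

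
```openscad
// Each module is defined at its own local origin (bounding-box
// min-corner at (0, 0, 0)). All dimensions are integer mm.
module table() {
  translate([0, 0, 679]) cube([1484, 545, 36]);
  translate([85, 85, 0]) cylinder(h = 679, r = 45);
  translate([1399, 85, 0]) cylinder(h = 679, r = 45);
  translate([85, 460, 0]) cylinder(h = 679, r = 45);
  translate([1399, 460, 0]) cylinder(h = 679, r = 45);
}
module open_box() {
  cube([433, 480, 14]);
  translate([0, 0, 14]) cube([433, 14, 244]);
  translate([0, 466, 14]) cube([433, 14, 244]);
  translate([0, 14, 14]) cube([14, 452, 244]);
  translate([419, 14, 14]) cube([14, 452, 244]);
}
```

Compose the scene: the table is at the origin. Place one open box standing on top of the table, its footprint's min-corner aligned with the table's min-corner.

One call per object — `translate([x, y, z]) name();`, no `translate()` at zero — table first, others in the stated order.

table();
translate([0, 0, 715]) open_box();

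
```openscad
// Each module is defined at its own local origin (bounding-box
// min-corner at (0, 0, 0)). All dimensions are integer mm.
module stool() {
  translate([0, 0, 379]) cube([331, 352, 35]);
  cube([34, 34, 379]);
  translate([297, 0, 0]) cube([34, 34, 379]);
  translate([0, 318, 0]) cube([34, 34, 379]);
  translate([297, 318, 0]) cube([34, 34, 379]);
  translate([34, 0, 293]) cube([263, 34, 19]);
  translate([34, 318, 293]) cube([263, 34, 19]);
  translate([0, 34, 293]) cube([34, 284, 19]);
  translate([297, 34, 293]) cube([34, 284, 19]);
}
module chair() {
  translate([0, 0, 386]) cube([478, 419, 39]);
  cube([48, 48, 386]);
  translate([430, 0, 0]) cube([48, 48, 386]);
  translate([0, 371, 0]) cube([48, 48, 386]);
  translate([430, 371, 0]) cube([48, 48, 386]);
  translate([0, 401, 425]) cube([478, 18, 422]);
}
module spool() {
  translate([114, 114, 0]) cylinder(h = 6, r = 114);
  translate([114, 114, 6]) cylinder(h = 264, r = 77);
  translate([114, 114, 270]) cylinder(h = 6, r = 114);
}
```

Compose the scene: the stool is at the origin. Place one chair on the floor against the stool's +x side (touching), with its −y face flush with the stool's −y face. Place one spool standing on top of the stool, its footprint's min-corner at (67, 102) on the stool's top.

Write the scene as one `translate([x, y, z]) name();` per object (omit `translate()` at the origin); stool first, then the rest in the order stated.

stool();
translate([331, 0, 0]) chair();
translate([67, 102, 414]) spool();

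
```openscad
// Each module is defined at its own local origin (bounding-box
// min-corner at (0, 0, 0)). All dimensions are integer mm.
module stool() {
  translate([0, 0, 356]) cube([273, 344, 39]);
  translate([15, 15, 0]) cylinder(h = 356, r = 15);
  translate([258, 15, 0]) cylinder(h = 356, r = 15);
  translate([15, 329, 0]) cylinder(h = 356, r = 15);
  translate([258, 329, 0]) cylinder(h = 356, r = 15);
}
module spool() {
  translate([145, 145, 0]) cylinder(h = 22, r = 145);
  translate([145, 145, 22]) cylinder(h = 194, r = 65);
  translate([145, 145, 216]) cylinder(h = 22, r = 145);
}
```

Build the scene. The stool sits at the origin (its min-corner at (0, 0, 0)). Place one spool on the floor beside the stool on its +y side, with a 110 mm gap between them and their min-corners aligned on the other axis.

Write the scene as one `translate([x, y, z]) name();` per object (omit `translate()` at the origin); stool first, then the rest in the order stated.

stool();
translate([0, 454, 0]) spool();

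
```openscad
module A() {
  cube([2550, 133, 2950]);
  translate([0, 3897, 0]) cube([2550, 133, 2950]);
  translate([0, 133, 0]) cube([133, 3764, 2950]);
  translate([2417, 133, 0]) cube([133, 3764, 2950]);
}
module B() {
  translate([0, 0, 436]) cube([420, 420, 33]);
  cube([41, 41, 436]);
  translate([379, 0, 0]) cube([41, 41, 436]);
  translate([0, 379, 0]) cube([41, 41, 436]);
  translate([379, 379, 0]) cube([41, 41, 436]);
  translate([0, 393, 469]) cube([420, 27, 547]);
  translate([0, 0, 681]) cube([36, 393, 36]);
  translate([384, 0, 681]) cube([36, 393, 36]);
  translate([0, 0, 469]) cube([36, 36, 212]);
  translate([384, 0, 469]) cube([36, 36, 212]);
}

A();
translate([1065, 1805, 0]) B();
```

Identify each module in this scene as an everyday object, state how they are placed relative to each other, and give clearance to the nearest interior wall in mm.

A is a house frame. B is a chair. The chair sits inside the house frame, centred. The clearance to the nearest interior wall is 932 mm.

Clearances: x = 932, y = 1672; minimum 932 mm.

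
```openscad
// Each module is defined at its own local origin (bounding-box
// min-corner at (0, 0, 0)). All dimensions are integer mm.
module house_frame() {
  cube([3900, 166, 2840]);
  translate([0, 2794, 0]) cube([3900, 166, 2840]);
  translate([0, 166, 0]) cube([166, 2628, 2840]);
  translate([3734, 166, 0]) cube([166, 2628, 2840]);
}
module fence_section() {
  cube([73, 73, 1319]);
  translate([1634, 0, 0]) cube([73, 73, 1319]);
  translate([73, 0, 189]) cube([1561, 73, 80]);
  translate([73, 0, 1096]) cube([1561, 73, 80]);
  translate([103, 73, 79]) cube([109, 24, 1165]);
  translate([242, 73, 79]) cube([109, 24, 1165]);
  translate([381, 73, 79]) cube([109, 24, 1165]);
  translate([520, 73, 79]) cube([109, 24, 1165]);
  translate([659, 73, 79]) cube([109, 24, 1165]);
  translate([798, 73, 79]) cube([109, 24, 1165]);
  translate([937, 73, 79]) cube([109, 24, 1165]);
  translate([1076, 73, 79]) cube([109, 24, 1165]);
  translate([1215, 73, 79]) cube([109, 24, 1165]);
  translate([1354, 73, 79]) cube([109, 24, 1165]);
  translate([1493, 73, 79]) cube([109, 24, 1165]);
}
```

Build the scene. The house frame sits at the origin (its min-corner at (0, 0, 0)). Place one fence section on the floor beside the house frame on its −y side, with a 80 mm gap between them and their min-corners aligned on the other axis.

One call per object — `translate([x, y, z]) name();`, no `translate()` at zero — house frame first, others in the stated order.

house_frame();
translate([0, -177, 0]) fence_section();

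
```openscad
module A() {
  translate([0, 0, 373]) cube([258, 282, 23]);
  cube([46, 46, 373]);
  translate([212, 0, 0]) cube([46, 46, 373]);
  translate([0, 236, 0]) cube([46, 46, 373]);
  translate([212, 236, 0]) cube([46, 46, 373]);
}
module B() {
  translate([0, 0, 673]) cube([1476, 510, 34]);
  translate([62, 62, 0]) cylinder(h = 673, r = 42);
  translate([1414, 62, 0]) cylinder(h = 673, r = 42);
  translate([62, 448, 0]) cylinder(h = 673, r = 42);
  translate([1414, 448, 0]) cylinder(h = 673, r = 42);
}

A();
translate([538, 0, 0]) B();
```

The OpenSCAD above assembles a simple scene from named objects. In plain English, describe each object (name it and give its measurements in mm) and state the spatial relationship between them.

A is a simple wooden stool: a rectangular seat 258 mm (x) by 282 mm (y), 23 mm thick, top face at z = 396 mm, on four square legs, each 46×46 mm in cross-section. The legs rest on z = 0, each flush with a corner of the seat.

B is a table with a 1476×510 mm rectangular top, 34 mm thick, top surface at z = 707 mm, supported by four round legs of 84 mm diameter, each leg's bounding box inset 20 mm from the nearest pair of top edges, running from the floor.

The table is on the floor beside the stool on its +x side.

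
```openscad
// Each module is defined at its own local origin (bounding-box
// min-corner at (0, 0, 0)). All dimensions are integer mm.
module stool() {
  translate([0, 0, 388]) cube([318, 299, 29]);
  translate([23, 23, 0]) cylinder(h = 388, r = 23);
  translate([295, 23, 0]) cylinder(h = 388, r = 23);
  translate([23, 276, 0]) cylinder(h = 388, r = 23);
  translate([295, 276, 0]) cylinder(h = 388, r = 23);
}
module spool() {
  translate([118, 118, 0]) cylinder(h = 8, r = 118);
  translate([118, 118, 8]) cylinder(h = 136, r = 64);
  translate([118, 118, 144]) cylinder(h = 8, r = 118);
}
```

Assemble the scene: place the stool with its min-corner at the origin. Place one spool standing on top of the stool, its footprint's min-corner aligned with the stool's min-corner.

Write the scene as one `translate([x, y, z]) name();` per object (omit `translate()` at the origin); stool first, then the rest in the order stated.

stool();
translate([0, 0, 417]) spool();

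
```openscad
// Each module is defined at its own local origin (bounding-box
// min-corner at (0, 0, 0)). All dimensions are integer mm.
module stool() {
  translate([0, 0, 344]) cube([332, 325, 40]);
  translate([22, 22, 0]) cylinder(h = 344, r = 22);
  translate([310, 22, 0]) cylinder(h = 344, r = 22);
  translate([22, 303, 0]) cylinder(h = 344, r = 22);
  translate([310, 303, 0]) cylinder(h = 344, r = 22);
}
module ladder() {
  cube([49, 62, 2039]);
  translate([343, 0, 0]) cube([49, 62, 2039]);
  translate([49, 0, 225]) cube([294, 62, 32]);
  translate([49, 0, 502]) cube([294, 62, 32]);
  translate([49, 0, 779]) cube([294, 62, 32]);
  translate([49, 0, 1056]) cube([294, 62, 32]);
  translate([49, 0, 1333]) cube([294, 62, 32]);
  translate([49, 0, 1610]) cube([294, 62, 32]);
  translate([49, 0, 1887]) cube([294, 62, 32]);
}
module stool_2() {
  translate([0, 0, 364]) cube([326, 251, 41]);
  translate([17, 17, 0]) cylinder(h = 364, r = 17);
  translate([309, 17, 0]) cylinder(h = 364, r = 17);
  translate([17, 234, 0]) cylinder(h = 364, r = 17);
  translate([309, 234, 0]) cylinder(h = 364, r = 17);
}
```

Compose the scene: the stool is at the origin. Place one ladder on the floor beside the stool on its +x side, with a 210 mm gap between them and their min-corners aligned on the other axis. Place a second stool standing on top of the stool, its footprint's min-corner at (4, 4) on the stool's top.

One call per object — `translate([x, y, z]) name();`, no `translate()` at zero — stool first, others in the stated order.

stool();
translate([542, 0, 0]) ladder();
translate([4, 4, 384]) stool_2();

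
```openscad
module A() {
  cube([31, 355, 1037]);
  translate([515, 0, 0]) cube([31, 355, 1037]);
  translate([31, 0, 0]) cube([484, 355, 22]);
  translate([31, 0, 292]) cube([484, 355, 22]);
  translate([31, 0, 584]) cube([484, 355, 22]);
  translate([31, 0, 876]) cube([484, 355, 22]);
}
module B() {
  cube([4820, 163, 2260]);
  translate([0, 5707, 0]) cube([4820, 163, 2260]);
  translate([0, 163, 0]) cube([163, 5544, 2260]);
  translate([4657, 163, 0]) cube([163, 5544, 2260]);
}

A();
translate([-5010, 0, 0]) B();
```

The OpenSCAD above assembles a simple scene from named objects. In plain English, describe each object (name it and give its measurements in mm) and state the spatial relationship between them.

A is an open bookshelf. Two side panels, each 31 mm thick, 355 mm deep and 1037 mm tall, stand 546 mm apart (outside-to-outside). Between them sit 4 shelves, each 22 mm thick and 355 mm deep, spanning the full gap between the sides. The bottom shelf rests on the floor (its underside at z = 0) and the clear gap between one shelf's top and the next shelf's underside is 270 mm.

B is a box-shaped house frame (walls only): outside footprint 4820×5870 mm, wall height 2260 mm, wall thickness 163 mm. The two y-facing walls run the full x-width; the two x-facing walls fit between the inner faces of the y-facing walls.

The house frame is on the floor beside the bookshelf on its −x side.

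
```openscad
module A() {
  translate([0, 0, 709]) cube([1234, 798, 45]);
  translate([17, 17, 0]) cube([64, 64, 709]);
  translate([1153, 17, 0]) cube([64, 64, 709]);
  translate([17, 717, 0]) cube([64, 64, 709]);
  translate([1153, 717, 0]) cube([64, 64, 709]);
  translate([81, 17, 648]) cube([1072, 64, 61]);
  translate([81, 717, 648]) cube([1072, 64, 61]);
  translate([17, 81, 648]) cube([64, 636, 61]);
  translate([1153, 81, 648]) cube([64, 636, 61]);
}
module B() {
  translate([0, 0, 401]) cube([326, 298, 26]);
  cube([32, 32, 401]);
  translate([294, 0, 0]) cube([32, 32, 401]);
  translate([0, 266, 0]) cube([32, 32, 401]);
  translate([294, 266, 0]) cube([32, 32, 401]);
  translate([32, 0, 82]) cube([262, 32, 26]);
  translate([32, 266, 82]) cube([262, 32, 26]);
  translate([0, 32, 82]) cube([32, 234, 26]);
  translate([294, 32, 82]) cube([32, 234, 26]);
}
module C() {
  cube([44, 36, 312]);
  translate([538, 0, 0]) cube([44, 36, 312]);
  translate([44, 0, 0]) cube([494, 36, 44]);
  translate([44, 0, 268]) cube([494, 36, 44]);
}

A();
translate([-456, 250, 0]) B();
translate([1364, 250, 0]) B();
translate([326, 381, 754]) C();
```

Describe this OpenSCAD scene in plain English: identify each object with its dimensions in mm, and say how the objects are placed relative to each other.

A is a table with a 1234×798 mm rectangular top, 45 mm thick, top surface at z = 754 mm, supported by four 64×64 mm square legs, each inset 17 mm from the nearest pair of top edges, running from the floor. Four apron rails, 64 mm thick and 61 mm tall, run between adjacent legs with their top edges flush with the underside of the top and their outer faces flush with the legs' outer faces.

B is a four-legged stool. The seat is a 326×298×26 mm slab whose top surface is at z = 427 mm; four square legs, each 32×32 mm in cross-section, run from the floor (z = 0) to the underside of the seat, each flush with a corner of the seat. Four stretchers, 32 mm wide and 26 mm tall, connect adjacent legs with their undersides at z = 82 mm, each running between the inner faces of the legs it joins and aligned with the legs' outer faces on the other axis.

C is a rectangular picture frame lying in the x–z plane (depth along y). The opening is 494 mm wide (x) by 224 mm tall (z), surrounded by a border 44 mm wide on all four sides. The frame is 36 mm deep and is made of two full-height vertical stiles with two horizontal rails fitted between them.

Two stools sit around the table at the −x, +x sides. The picture frame is on top of the table, centred.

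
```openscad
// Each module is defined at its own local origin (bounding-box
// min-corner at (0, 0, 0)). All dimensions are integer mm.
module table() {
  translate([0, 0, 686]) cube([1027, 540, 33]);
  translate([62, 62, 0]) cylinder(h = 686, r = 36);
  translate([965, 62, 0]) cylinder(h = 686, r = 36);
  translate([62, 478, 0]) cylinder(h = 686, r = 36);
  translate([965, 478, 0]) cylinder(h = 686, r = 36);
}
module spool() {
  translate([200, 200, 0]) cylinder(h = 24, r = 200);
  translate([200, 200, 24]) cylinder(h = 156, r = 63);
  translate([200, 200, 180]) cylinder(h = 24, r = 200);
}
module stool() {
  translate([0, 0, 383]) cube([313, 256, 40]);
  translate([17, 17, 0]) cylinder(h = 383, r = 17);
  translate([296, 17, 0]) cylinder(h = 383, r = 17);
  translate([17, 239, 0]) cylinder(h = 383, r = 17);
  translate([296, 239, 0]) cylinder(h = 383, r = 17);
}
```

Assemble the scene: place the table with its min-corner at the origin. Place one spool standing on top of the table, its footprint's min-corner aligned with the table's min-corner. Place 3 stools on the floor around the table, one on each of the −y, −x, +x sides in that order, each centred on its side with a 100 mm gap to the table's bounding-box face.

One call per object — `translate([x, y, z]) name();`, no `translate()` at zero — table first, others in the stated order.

table();
translate([0, 0, 719]) spool();
translate([357, -356, 0]) stool();
translate([-413, 142, 0]) stool();
translate([1127, 142, 0]) stool();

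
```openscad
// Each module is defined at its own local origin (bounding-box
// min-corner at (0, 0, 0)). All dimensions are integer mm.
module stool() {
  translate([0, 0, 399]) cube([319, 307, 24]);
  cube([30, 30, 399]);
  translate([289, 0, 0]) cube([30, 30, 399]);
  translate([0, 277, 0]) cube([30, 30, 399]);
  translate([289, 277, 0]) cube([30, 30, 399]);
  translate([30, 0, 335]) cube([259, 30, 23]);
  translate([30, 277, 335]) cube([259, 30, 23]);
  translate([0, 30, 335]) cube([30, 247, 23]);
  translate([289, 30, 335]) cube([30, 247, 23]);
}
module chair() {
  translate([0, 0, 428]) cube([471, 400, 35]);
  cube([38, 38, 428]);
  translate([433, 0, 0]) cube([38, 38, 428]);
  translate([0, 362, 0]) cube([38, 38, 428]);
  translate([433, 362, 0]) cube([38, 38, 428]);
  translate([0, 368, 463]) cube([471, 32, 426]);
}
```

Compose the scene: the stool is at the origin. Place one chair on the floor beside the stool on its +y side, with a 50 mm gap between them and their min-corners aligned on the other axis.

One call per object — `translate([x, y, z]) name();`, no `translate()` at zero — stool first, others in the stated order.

stool();
translate([0, 357, 0]) chair();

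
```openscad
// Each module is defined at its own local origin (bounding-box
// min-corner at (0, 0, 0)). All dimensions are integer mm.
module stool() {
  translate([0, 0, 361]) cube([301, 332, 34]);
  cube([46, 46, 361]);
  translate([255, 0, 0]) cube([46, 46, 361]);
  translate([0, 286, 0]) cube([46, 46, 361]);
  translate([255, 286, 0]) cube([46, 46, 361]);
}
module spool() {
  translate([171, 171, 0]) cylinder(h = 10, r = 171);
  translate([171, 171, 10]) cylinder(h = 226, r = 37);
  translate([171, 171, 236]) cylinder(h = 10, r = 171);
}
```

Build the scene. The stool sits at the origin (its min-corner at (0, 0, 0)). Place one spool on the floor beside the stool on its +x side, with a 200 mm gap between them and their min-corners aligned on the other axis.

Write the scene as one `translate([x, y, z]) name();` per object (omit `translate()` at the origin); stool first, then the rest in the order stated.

stool();
translate([501, 0, 0]) spool();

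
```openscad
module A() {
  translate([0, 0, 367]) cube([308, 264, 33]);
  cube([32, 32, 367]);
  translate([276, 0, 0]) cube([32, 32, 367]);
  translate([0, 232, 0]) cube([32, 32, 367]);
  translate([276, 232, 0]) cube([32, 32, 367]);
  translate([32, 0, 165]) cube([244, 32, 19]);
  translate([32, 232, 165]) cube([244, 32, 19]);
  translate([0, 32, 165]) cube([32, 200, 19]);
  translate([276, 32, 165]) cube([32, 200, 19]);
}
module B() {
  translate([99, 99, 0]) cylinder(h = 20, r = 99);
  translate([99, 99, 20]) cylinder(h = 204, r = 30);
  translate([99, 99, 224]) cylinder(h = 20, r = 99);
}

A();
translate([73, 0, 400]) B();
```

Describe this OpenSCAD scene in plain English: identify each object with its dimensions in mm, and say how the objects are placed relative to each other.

A is a four-legged stool. The seat is a 308×264×33 mm slab whose top surface is at z = 400 mm; four square legs, each 32×32 mm in cross-section, run from the floor (z = 0) to the underside of the seat, each flush with a corner of the seat. Four stretchers, 32 mm wide and 19 mm tall, connect adjacent legs with their undersides at z = 165 mm, each running between the inner faces of the legs it joins and aligned with the legs' outer faces on the other axis.

B is a spool: two coaxial disc flanges of radius 99 mm and thickness 20 mm, joined by a core cylinder of radius 30 mm and height 204 mm. The lower flange rests on z = 0 and the three cylinders share a vertical axis.

The spool is on top of the stool.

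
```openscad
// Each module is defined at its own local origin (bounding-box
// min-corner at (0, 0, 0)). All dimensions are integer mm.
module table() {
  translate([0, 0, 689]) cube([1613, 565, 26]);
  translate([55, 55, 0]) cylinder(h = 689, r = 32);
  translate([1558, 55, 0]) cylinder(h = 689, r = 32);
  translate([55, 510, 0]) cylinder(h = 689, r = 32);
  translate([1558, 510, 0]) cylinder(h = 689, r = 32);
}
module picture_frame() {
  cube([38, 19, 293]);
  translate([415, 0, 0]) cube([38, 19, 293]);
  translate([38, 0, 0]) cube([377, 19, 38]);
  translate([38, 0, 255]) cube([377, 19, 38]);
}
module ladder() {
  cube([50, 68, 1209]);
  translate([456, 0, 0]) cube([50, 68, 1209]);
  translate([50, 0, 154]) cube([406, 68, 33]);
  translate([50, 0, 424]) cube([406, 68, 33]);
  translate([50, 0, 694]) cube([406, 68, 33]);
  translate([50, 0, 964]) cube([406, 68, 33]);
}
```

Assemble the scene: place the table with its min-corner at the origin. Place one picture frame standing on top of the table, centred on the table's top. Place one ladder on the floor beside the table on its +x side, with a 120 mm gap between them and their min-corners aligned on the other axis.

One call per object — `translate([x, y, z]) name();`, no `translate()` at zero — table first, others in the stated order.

table();
translate([580, 273, 715]) picture_frame();
translate([1733, 0, 0]) ladder();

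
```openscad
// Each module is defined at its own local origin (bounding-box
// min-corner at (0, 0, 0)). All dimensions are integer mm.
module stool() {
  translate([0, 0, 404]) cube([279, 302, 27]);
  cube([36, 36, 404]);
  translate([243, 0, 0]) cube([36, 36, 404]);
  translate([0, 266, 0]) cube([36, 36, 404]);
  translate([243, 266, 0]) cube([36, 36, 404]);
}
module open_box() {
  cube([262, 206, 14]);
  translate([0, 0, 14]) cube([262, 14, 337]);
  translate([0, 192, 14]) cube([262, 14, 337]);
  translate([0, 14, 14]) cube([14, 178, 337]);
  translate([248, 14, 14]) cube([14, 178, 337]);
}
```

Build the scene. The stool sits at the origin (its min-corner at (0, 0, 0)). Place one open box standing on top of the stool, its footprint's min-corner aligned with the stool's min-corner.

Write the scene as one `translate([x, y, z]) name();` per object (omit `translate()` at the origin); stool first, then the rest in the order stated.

stool();
translate([0, 0, 431]) open_box();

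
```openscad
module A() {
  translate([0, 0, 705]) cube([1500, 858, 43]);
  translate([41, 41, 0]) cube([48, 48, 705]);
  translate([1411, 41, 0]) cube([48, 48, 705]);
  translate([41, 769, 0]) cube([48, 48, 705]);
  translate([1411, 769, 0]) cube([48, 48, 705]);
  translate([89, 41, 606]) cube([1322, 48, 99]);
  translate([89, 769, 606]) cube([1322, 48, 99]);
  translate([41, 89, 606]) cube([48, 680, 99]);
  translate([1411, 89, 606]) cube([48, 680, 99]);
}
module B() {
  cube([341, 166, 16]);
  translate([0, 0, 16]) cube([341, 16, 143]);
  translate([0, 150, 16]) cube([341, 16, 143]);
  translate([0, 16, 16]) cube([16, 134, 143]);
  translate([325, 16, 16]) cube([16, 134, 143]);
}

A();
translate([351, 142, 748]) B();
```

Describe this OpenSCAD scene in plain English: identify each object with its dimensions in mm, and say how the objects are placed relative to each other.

A is a rectangular dining table. The top is 1500×858×43 mm with its upper surface at z = 748 mm. It stands on four 48×48 mm square legs, each inset 41 mm from the nearest pair of top edges, running from the floor to the underside of the top. Four apron rails, 48 mm thick and 99 mm tall, run between adjacent legs with their top edges flush with the underside of the top and their outer faces flush with the legs' outer faces.

B is an open-topped rectangular box: outside dimensions 341×166×159 mm, with a uniform wall and base thickness of 16 mm. The base is a full 341×166 slab on the floor; four walls sit on top of the base. The front and back walls (the −y and +y sides) span the full width; the two side walls fit between them.

The open box is on top of the table.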